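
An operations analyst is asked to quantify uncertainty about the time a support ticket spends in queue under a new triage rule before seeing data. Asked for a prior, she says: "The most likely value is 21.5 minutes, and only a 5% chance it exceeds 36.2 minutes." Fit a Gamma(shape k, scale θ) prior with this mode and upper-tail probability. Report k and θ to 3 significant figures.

Gamma(k,θ) with k>1 has mode (k−1)θ, so θ = 21.5/(k−1).
Need P(X < 36.2) = 0.95 with θ tied to k this way. Start at k = 2, θ = 21.5: P(X<36.2) ≈ 0.502.
Too low — raise k to concentrate. Iterating converges to k ≈ 11.3.
Then θ = 21.5/(11.3−1) ≈ 2.09.

k ≈ 11.3, θ ≈ 2.09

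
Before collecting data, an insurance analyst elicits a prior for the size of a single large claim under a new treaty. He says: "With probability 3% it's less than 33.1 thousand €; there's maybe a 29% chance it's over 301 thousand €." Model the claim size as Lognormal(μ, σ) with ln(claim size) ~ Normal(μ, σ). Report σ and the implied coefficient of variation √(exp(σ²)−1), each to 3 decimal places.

σ ≈ 0.907, CV ≈ 1.130

If T ~ Lognormal(μ,σ) then ln T ~ Normal(μ,σ), so the p-quantile of ln T is μ + z_p·σ.
ln(33.1) = 3.5 and ln(301) = 5.707; z_{0.03} = -1.881, z_{0.71} = 0.5534.
σ = (5.707 − 3.5)/(0.5534 − (-1.881)) = 0.907.
μ = 3.5 − (-1.881)·0.907 = 5.205.
CV = √(exp(σ²)−1) = √(exp(0.8225)−1) = 1.130.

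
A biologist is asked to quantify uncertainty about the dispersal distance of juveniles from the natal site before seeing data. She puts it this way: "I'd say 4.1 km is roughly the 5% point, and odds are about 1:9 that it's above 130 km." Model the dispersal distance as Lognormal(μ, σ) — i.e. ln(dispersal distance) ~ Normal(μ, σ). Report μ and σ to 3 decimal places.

μ ≈ 3.354, σ ≈ 1.181

If T ~ Lognormal(μ,σ) then ln T ~ Normal(μ,σ), so the p-quantile of ln T is μ + z_p·σ.
ln(4.1) = 1.411 and ln(130) = 4.868; z_{0.05} = -1.645, z_{0.9} = 1.282.
σ = (4.868 − 1.411)/(1.282 − (-1.645)) = 1.181.
μ = 1.411 − (-1.645)·1.181 = 3.354.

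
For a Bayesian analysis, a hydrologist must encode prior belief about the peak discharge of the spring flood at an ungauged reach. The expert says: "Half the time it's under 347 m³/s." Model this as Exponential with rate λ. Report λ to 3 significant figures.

λ ≈ 0.002

Exponential median = ln 2 / λ, so λ = ln 2 / 347.0 = 0.002.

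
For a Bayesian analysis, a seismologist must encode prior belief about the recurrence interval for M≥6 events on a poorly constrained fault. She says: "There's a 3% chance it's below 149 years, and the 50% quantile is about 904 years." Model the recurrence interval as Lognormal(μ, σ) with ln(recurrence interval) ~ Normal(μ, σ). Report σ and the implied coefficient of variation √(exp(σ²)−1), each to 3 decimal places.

σ ≈ 0.959, CV ≈ 1.227

If T ~ Lognormal(μ,σ) then ln T ~ Normal(μ,σ), so the p-quantile of ln T is μ + z_p·σ.
ln(149) = 5.004 and ln(904) = 6.807; z_{0.03} = -1.881, z_{0.5} = 0.
σ = (6.807 − 5.004)/(0 − (-1.881)) = 0.959.
μ = 5.004 − (-1.881)·0.959 = 6.807.
CV = √(exp(σ²)−1) = √(exp(0.9189)−1) = 1.227.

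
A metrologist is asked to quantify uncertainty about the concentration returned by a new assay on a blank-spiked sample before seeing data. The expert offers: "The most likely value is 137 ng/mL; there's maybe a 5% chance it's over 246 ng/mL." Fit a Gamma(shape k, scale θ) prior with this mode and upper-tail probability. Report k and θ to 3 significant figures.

k ≈ 9.13, θ ≈ 16.8

Gamma(k,θ) with k>1 has mode (k−1)θ, so θ = 137/(k−1).
Need P(X < 246) = 0.95 with θ tied to k this way. Start at k = 2, θ = 137: P(X<246) ≈ 0.536.
Too low — raise k to concentrate. Iterating converges to k ≈ 9.13.
Then θ = 137/(9.13−1) ≈ 16.8.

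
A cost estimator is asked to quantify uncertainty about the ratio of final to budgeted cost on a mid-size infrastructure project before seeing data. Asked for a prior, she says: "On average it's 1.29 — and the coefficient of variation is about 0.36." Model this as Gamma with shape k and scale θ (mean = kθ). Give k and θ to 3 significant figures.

k ≈ 7.72, θ ≈ 0.167

For Gamma(k, scale θ): mean = kθ, variance = kθ², so CV = 1/√k.
CV = 0.36, hence k = 1/CV² = 7.72.
Then θ = mean/k = 1.29/7.72 = 0.167.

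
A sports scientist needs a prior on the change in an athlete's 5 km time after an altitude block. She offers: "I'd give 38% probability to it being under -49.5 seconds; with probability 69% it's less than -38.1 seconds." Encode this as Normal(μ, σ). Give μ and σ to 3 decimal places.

For Normal(μ,σ), the p-quantile is μ + z_p·σ. Here z_{0.38} = -0.3055, z_{0.69} = 0.4959.
So -49.5 = μ − 0.3055σ and -38.1 = μ + 0.4959σ.
Subtracting: σ = (-38.1 − -49.5)/(0.4959 − (-0.3055)) = 14.226.
Then μ = -49.5 − (-0.3055)·14.226 = -45.154.

μ = -45.154, σ = 14.226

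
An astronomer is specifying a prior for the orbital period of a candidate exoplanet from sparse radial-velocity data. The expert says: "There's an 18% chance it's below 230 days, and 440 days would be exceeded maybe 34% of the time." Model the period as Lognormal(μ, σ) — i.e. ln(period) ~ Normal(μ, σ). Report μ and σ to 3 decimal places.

If T ~ Lognormal(μ,σ) then ln T ~ Normal(μ,σ), so the p-quantile of ln T is μ + z_p·σ.
ln(230) = 5.438 and ln(440) = 6.087; z_{0.18} = -0.9154, z_{0.66} = 0.4125.
σ = (6.087 − 5.438)/(0.4125 − (-0.9154)) = 0.489.
μ = 5.438 − (-0.9154)·0.489 = 5.885.

μ ≈ 5.885, σ ≈ 0.489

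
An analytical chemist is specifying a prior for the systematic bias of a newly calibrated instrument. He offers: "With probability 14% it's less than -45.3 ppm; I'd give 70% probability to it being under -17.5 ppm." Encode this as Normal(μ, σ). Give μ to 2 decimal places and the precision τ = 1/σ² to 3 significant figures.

μ = -26.58, τ = 0.00333

For Normal(μ,σ), the p-quantile is μ + z_p·σ. Here z_{0.14} = -1.08, z_{0.7} = 0.5244.
So -45.3 = μ − 1.08σ and -17.5 = μ + 0.5244σ.
Subtracting: σ = (-17.5 − -45.3)/(0.5244 − (-1.08)) = 17.32.
Then μ = -45.3 − (-1.08)·17.32 = -26.58.
Precision τ = 1/σ² = 1/17.32² = 0.00333.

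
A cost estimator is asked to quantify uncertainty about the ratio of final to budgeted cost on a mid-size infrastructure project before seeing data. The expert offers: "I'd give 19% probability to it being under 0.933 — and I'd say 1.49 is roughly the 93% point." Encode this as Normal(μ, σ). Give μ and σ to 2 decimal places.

μ = 1.14, σ = 0.24

For Normal(μ,σ), the p-quantile is μ + z_p·σ. Here z_{0.19} = -0.8779, z_{0.93} = 1.476.
So 0.933 = μ − 0.8779σ and 1.49 = μ + 1.476σ.
Subtracting: σ = (1.49 − 0.933)/(1.476 − (-0.8779)) = 0.24.
Then μ = 0.933 − (-0.8779)·0.24 = 1.14.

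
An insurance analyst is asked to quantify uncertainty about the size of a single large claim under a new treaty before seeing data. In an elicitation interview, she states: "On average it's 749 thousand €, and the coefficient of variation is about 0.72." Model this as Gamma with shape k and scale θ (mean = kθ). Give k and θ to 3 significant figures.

For Gamma(k, scale θ): mean = kθ, variance = kθ², so CV = 1/√k.
CV = 0.72, hence k = 1/CV² = 1.93.
Then θ = mean/k = 749/1.93 = 388.

k ≈ 1.93, θ ≈ 388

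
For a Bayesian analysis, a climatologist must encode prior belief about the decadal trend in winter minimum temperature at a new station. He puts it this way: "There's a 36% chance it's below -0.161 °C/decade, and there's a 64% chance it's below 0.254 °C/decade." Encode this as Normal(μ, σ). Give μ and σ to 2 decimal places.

The p-quantile of Normal(μ,σ) is μ + z_p·σ, with z_{0.36} = -0.3585 and z_{0.64} = 0.3585.
Eliminate σ: μ = (z₂·x₁ − z₁·x₂)/(z₂ − z₁) = (0.3585·-0.161 − (-0.3585)·0.254)/0.7169 = 0.05.
Then σ = (x₂ − x₁)/(z₂ − z₁) = (0.254 − -0.161)/0.7169 = 0.58.

μ = 0.05, σ = 0.58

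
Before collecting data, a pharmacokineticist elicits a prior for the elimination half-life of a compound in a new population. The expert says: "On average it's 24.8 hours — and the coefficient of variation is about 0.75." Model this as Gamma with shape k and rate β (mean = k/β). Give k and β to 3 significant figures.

k ≈ 1.78, β ≈ 0.0717

For Gamma(k, rate β): mean = k/β, variance = k/β², so CV = 1/√k.
CV = 0.75, hence k = 1/CV² = 1.78.
Then β = k/mean = 1.78/24.8 = 0.0717.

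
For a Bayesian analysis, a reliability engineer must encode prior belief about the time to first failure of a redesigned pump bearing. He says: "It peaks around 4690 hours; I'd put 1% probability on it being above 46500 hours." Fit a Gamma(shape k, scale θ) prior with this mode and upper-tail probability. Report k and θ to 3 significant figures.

k ≈ 1.59, θ ≈ 7940

Gamma(k,θ) with k>1 has mode (k−1)θ, so θ = 4690/(k−1).
Need P(X < 46500) = 0.99 with θ tied to k this way. Start at k = 2, θ = 4690: P(X<46500) ≈ 0.999.
Too high — lower k to spread out. Iterating converges to k ≈ 1.59.
Then θ = 4690/(1.59−1) ≈ 7940.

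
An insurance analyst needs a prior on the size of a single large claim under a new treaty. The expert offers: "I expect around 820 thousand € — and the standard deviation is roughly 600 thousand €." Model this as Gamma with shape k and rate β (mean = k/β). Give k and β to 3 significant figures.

k ≈ 1.87, β ≈ 0.00228

For Gamma(k, rate β): mean = k/β, variance = k/β², so CV = 1/√k.
CV = SD/mean = 600/820 = 0.7317, hence k = 1/CV² = 1.87.
Then β = k/mean = 1.87/820 = 0.00228.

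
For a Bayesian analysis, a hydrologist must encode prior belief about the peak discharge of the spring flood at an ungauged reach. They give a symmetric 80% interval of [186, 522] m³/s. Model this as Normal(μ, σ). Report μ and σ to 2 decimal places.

μ = 354.00, σ = 131.09

A symmetric 80% interval runs μ ± z·σ with z = 1.282.
Half-width = 168, so σ = 168/1.282 = 131.09.
μ is the interval midpoint, 354.00.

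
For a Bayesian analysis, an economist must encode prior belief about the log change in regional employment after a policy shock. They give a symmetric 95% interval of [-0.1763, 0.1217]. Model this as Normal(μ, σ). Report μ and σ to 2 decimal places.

μ = -0.03, σ = 0.08

A symmetric 95% interval runs μ ± z·σ with z = 1.96.
Half-width = 0.149, so σ = 0.149/1.96 = 0.08.
μ is the interval midpoint, -0.03.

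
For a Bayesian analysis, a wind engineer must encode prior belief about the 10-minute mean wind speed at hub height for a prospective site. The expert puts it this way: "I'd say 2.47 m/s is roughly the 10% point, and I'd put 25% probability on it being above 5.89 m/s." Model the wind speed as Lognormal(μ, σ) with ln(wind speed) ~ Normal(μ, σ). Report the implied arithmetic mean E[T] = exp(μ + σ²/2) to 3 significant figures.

If T ~ Lognormal(μ,σ) then ln T ~ Normal(μ,σ), so the p-quantile of ln T is μ + z_p·σ.
ln(2.47) = 0.9042 and ln(5.89) = 1.773; z_{0.1} = -1.282, z_{0.75} = 0.6745.
σ = (1.773 − 0.9042)/(0.6745 − (-1.282)) = 0.444.
μ = 0.9042 − (-1.282)·0.444 = 1.474.
E[T] = exp(μ + σ²/2) = exp(1.474 + 0.0987) = 4.82 m/s.

E[T] ≈ 4.82 m/s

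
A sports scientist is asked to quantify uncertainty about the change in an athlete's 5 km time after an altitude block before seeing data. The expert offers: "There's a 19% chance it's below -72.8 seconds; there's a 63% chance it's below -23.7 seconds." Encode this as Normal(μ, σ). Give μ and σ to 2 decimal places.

For Normal(μ,σ), the p-quantile is μ + z_p·σ. Here z_{0.19} = -0.8779, z_{0.63} = 0.3319.
So -72.8 = μ − 0.8779σ and -23.7 = μ + 0.3319σ.
Subtracting: σ = (-23.7 − -72.8)/(0.3319 − (-0.8779)) = 40.59.
Then μ = -72.8 − (-0.8779)·40.59 = -37.17.

μ = -37.17, σ = 40.59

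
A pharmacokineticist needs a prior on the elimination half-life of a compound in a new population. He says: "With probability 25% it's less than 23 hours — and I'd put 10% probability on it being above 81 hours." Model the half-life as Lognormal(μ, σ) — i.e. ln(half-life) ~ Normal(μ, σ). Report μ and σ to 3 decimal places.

If T ~ Lognormal(μ,σ) then ln T ~ Normal(μ,σ), so the p-quantile of ln T is μ + z_p·σ.
ln(23) = 3.135 and ln(81) = 4.394; z_{0.25} = -0.6745, z_{0.9} = 1.282.
σ = (4.394 − 3.135)/(1.282 − (-0.6745)) = 0.644.
μ = 3.135 − (-0.6745)·0.644 = 3.570.

μ ≈ 3.570, σ ≈ 0.644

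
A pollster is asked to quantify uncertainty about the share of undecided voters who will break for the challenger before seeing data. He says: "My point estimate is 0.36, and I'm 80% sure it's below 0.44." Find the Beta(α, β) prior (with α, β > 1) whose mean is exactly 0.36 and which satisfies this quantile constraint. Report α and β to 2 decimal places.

With mean 0.36 fixed, write α = 0.36s, β = 0.64s where s = α+β.
Need P(θ < 0.44) = 0.8 under Beta(0.36s, 0.64s). Normal approximation: (q−m)/√(m(1−m)/s) ≈ z_{0.8} = 0.842, so s ≈ 0.36·0.64·(0.842)²/(0.44−0.36)² = 25.5.
At s = 25.5: P(θ<0.44) ≈ 0.803. Adjusting to match 0.8 gives s ≈ 24.87.
So α = 0.36·24.87 ≈ 8.95, β = 0.64·24.87 ≈ 15.92.

α ≈ 8.95, β ≈ 15.92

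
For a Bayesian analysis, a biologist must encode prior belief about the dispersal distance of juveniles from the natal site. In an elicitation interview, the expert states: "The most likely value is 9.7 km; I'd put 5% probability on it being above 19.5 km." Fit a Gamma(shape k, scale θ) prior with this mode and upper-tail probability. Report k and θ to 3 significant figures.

Gamma(k,θ) with k>1 has mode (k−1)θ, so θ = 9.7/(k−1).
Need P(X < 19.5) = 0.95 with θ tied to k this way. Start at k = 2, θ = 9.7: P(X<19.5) ≈ 0.597.
Too low — raise k to concentrate. Iterating converges to k ≈ 6.68.
Then θ = 9.7/(6.68−1) ≈ 1.71.

k ≈ 6.68, θ ≈ 1.71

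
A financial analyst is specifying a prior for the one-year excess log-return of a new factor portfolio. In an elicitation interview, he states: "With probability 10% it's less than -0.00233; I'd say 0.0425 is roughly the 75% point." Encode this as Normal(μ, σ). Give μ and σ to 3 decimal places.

μ = 0.027, σ = 0.023

For Normal(μ,σ), the p-quantile is μ + z_p·σ. Here z_{0.1} = -1.282, z_{0.75} = 0.6745.
So -0.00233 = μ − 1.282σ and 0.0425 = μ + 0.6745σ.
Subtracting: σ = (0.0425 − -0.00233)/(0.6745 − (-1.282)) = 0.023.
Then μ = -0.00233 − (-1.282)·0.023 = 0.027.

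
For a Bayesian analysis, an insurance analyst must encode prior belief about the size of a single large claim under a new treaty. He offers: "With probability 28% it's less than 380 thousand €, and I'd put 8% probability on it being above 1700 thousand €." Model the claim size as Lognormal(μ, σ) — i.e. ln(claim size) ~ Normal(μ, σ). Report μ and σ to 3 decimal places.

If T ~ Lognormal(μ,σ) then ln T ~ Normal(μ,σ), so the p-quantile of ln T is μ + z_p·σ.
ln(380) = 5.94 and ln(1700) = 7.438; z_{0.28} = -0.5828, z_{0.92} = 1.405.
σ = (7.438 − 5.94)/(1.405 − (-0.5828)) = 0.754.
μ = 5.94 − (-0.5828)·0.754 = 6.379.

μ ≈ 6.379, σ ≈ 0.754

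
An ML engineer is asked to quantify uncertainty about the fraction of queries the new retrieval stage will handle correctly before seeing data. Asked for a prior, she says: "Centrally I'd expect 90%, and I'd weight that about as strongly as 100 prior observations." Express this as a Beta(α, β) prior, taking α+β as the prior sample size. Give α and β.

Under the effective-sample-size interpretation, Beta(α, β) has prior mean α/(α+β) and prior sample size α+β.
So α+β = 100 and α/(α+β) = 0.9, giving α = 0.9·100 = 90 and β = 100 − 90 = 10.

α = 90, β = 10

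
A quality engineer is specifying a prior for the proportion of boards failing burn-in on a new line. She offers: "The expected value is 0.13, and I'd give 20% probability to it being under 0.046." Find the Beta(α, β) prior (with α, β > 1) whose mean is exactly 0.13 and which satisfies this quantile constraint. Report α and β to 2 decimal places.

With mean 0.13 fixed, write α = 0.13s, β = 0.87s where s = α+β.
Need P(θ < 0.046) = 0.2 under Beta(0.13s, 0.87s). Normal approximation: (q−m)/√(m(1−m)/s) ≈ z_{0.2} = -0.842, so s ≈ 0.13·0.87·(-0.842)²/(0.046−0.13)² = 11.4.
At s = 11.4: P(θ<0.046) ≈ 0.194. Adjusting to match 0.2 gives s ≈ 11.01.
So α = 0.13·11.01 ≈ 1.43, β = 0.87·11.01 ≈ 9.58.

α ≈ 1.43, β ≈ 9.58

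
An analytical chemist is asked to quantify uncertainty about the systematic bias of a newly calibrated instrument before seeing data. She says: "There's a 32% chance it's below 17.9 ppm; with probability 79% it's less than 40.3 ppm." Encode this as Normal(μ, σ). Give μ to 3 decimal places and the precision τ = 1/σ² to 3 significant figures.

μ = 26.123, τ = 0.00324

The p-quantile of Normal(μ,σ) is μ + z_p·σ, with z_{0.32} = -0.4677 and z_{0.79} = 0.8064.
Eliminate σ: μ = (z₂·x₁ − z₁·x₂)/(z₂ − z₁) = (0.8064·17.9 − (-0.4677)·40.3)/1.274 = 26.123.
Then σ = (x₂ − x₁)/(z₂ − z₁) = (40.3 − 17.9)/1.274 = 17.581.
Precision τ = 1/σ² = 1/17.58² = 0.00324.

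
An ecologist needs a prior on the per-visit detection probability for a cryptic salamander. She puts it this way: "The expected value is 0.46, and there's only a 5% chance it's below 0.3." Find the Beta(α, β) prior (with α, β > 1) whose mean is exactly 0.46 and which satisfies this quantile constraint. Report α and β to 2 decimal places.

α ≈ 11.39, β ≈ 13.37

With mean 0.46 fixed, write α = 0.46s, β = 0.54s where s = α+β.
Need P(θ < 0.3) = 0.05 under Beta(0.46s, 0.54s). Normal approximation: (q−m)/√(m(1−m)/s) ≈ z_{0.05} = -1.64, so s ≈ 0.46·0.54·(-1.64)²/(0.3−0.46)² = 26.3.
At s = 26.3: P(θ<0.3) ≈ 0.045. Adjusting to match 0.05 gives s ≈ 24.75.
So α = 0.46·24.75 ≈ 11.39, β = 0.54·24.75 ≈ 13.37.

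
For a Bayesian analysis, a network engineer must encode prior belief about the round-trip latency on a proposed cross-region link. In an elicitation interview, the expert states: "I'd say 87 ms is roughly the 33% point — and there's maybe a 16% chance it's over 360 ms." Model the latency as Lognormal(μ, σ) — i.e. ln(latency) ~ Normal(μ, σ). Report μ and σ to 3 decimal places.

μ ≈ 4.901, σ ≈ 0.990

If T ~ Lognormal(μ,σ) then ln T ~ Normal(μ,σ), so the p-quantile of ln T is μ + z_p·σ.
ln(87) = 4.466 and ln(360) = 5.886; z_{0.33} = -0.4399, z_{0.84} = 0.9945.
σ = (5.886 − 4.466)/(0.9945 − (-0.4399)) = 0.990.
μ = 4.466 − (-0.4399)·0.990 = 4.901.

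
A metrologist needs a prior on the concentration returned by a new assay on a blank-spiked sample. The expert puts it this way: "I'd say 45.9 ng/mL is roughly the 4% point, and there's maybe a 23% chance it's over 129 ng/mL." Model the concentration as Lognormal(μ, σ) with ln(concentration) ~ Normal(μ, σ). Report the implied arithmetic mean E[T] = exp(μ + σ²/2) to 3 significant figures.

E[T] ≈ 103 ng/mL

If T ~ Lognormal(μ,σ) then ln T ~ Normal(μ,σ), so the p-quantile of ln T is μ + z_p·σ.
ln(45.9) = 3.826 and ln(129) = 4.86; z_{0.04} = -1.751, z_{0.77} = 0.7388.
σ = (4.86 − 3.826)/(0.7388 − (-1.751)) = 0.415.
μ = 3.826 − (-1.751)·0.415 = 4.553.
E[T] = exp(μ + σ²/2) = exp(4.553 + 0.0861) = 103 ng/mL.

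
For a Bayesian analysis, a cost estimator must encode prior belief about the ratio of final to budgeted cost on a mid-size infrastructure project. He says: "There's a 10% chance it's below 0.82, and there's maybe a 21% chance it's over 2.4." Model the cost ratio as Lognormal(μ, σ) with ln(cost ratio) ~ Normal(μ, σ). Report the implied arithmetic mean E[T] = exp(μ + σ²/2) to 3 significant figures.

E[T] ≈ 1.81

If T ~ Lognormal(μ,σ) then ln T ~ Normal(μ,σ), so the p-quantile of ln T is μ + z_p·σ.
ln(0.82) = -0.1985 and ln(2.4) = 0.8755; z_{0.1} = -1.282, z_{0.79} = 0.8064.
σ = (0.8755 − -0.1985)/(0.8064 − (-1.282)) = 0.514.
μ = -0.1985 − (-1.282)·0.514 = 0.461.
E[T] = exp(μ + σ²/2) = exp(0.461 + 0.1323) = 1.81.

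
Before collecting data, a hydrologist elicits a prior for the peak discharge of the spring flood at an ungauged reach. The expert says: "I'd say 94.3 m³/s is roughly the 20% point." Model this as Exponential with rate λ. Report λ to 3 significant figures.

P(T < 94.3) = 1 − e^(−λ·94.3) = 0.2, so λ = −ln(1−0.2)/94.3 = −ln(0.8)/94.3 = 0.00237.

λ ≈ 0.00237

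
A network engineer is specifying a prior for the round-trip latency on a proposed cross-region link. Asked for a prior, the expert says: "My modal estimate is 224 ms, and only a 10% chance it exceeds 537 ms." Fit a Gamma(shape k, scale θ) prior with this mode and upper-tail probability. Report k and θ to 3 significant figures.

Gamma(k,θ) with k>1 has mode (k−1)θ, so θ = 224/(k−1).
Need P(X < 537) = 0.9 with θ tied to k this way. Start at k = 2, θ = 224: P(X<537) ≈ 0.691.
Too low — raise k to concentrate. Iterating converges to k ≈ 3.51.
Then θ = 224/(3.51−1) ≈ 89.1.

k ≈ 3.51, θ ≈ 89.1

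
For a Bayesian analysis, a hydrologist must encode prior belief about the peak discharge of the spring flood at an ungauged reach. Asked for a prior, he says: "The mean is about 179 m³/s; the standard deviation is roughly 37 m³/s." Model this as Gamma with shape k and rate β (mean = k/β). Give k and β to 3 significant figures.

k ≈ 23.4, β ≈ 0.131

For Gamma(k, rate β): mean = k/β, variance = k/β², so CV = 1/√k.
CV = SD/mean = 37/179 = 0.2067, hence k = 1/CV² = 23.4.
Then β = k/mean = 23.4/179 = 0.131.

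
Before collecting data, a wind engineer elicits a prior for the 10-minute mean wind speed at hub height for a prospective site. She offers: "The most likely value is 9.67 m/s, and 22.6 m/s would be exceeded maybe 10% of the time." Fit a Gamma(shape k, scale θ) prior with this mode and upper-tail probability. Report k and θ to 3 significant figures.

Gamma(k,θ) with k>1 has mode (k−1)θ, so θ = 9.67/(k−1).
Need P(X < 22.6) = 0.9 with θ tied to k this way. Start at k = 2, θ = 9.67: P(X<22.6) ≈ 0.678.
Too low — raise k to concentrate. Iterating converges to k ≈ 3.67.
Then θ = 9.67/(3.67−1) ≈ 3.62.

k ≈ 3.67, θ ≈ 3.62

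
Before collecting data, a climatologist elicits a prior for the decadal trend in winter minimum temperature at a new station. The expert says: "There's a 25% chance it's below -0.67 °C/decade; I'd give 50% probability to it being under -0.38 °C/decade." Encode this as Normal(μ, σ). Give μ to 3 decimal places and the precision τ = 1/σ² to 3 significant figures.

μ = -0.380, τ = 5.41

The p-quantile of Normal(μ,σ) is μ + z_p·σ, with z_{0.25} = -0.6745 and z_{0.5} = 0.
Eliminate σ: μ = (z₂·x₁ − z₁·x₂)/(z₂ − z₁) = (0·-0.67 − (-0.6745)·-0.38)/0.6745 = -0.380.
Then σ = (x₂ − x₁)/(z₂ − z₁) = (-0.38 − -0.67)/0.6745 = 0.430.
Precision τ = 1/σ² = 1/0.43² = 5.41.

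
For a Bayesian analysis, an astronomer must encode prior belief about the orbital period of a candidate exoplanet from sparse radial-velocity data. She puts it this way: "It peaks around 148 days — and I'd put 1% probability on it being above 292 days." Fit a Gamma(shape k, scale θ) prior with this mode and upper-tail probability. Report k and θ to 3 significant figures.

Gamma(k,θ) with k>1 has mode (k−1)θ, so θ = 148/(k−1).
Need P(X < 292) = 0.99 with θ tied to k this way. Start at k = 2, θ = 148: P(X<292) ≈ 0.587.
Too low — raise k to concentrate. Iterating converges to k ≈ 11.7.
Then θ = 148/(11.7−1) ≈ 13.9.

k ≈ 11.7, θ ≈ 13.9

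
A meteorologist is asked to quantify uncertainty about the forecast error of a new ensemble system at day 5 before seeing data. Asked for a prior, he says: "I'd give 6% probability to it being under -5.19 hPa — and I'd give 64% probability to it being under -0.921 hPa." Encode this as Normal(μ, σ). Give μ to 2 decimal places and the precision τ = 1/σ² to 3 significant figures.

μ = -1.72, τ = 0.201

The p-quantile of Normal(μ,σ) is μ + z_p·σ, with z_{0.06} = -1.555 and z_{0.64} = 0.3585.
Eliminate σ: μ = (z₂·x₁ − z₁·x₂)/(z₂ − z₁) = (0.3585·-5.19 − (-1.555)·-0.921)/1.913 = -1.72.
Then σ = (x₂ − x₁)/(z₂ − z₁) = (-0.921 − -5.19)/1.913 = 2.23.
Precision τ = 1/σ² = 1/2.231² = 0.201.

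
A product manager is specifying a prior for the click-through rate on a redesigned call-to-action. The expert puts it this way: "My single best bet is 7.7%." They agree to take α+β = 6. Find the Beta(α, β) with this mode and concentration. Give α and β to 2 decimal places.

α = 1.31, β = 4.69

For α,β > 1 the Beta mode is (α−1)/(α+β−2). With α+β = 6, the mode is (α−1)/4.
Set (α−1)/4 = 0.077 → α = 1 + 0.077·4 = 1.31.
β = 6 − α = 4.69.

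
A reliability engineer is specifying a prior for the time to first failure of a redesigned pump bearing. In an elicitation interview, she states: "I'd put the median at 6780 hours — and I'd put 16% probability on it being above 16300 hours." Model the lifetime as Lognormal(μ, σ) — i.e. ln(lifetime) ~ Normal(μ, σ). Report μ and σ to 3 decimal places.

If T ~ Lognormal(μ,σ) then ln T ~ Normal(μ,σ), so the p-quantile of ln T is μ + z_p·σ.
ln(6780) = 8.822 and ln(16300) = 9.699; z_{0.5} = 0, z_{0.84} = 0.9945.
σ = (9.699 − 8.822)/(0.9945 − (0)) = 0.882.
μ = 8.822 − (0)·0.882 = 8.822.

μ ≈ 8.822, σ ≈ 0.882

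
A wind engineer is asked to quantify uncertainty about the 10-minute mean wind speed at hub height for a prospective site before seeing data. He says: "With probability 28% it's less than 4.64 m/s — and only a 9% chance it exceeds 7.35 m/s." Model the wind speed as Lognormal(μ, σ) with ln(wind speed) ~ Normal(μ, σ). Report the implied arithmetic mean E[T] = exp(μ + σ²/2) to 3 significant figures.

E[T] ≈ 5.49 m/s

If T ~ Lognormal(μ,σ) then ln T ~ Normal(μ,σ), so the p-quantile of ln T is μ + z_p·σ.
ln(4.64) = 1.535 and ln(7.35) = 1.995; z_{0.28} = -0.5828, z_{0.91} = 1.341.
σ = (1.995 − 1.535)/(1.341 − (-0.5828)) = 0.239.
μ = 1.535 − (-0.5828)·0.239 = 1.674.
E[T] = exp(μ + σ²/2) = exp(1.674 + 0.0286) = 5.49 m/s.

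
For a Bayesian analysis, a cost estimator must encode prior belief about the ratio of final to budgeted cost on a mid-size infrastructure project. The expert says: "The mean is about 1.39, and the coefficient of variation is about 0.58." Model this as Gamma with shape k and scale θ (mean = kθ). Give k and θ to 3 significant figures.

For Gamma(k, scale θ): mean = kθ, variance = kθ², so CV = 1/√k.
CV = 0.58, hence k = 1/CV² = 2.97.
Then θ = mean/k = 1.39/2.97 = 0.468.

k ≈ 2.97, θ ≈ 0.468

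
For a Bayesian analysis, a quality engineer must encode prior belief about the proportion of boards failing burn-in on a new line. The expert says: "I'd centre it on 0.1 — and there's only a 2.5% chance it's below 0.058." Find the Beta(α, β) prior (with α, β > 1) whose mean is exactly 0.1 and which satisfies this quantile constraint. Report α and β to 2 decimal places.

α ≈ 15.46, β ≈ 139.14

With mean 0.1 fixed, write α = 0.1s, β = 0.9s where s = α+β.
Need P(θ < 0.058) = 0.025 under Beta(0.1s, 0.9s). Normal approximation: (q−m)/√(m(1−m)/s) ≈ z_{0.025} = -1.96, so s ≈ 0.1·0.9·(-1.96)²/(0.058−0.1)² = 196.0.
At s = 196.0: P(θ<0.058) ≈ 0.013. Adjusting to match 0.025 gives s ≈ 154.60.
So α = 0.1·154.60 ≈ 15.46, β = 0.9·154.60 ≈ 139.14.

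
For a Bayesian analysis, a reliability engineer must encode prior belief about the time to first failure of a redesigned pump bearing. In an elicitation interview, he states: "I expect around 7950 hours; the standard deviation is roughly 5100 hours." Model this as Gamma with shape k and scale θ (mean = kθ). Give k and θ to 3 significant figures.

For Gamma(k, scale θ): mean = kθ, variance = kθ², so CV = 1/√k.
CV = SD/mean = 5100/7950 = 0.6415, hence k = 1/CV² = 2.43.
Then θ = mean/k = 7950/2.43 = 3270.

k ≈ 2.43, θ ≈ 3270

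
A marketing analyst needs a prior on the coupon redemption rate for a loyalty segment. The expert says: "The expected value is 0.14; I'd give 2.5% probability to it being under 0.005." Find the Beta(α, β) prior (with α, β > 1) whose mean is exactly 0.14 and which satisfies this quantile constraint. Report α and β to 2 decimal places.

With mean 0.14 fixed, write α = 0.14s, β = 0.86s where s = α+β.
Need P(θ < 0.005) = 0.025 under Beta(0.14s, 0.86s). Normal approximation: (q−m)/√(m(1−m)/s) ≈ z_{0.025} = -1.96, so s ≈ 0.14·0.86·(-1.96)²/(0.005−0.14)² = 25.4.
At s = 25.4: P(θ<0.005) ≈ 0.000. Adjusting to match 0.025 gives s ≈ 7.63.
So α = 0.14·7.63 ≈ 1.07, β = 0.86·7.63 ≈ 6.56.

α ≈ 1.07, β ≈ 6.56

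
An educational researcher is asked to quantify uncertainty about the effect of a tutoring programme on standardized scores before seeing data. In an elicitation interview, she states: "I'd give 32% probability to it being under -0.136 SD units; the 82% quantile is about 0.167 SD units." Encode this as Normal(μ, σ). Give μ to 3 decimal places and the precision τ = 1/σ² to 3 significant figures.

μ = -0.034, τ = 20.8

The p-quantile of Normal(μ,σ) is μ + z_p·σ, with z_{0.32} = -0.4677 and z_{0.82} = 0.9154.
Eliminate σ: μ = (z₂·x₁ − z₁·x₂)/(z₂ − z₁) = (0.9154·-0.136 − (-0.4677)·0.167)/1.383 = -0.034.
Then σ = (x₂ − x₁)/(z₂ − z₁) = (0.167 − -0.136)/1.383 = 0.219.
Precision τ = 1/σ² = 1/0.2191² = 20.8.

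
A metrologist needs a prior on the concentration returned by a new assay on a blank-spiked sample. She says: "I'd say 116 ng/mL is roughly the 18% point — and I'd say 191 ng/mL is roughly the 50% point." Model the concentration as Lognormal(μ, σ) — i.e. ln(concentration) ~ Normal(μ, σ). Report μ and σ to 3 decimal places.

μ ≈ 5.252, σ ≈ 0.545

If T ~ Lognormal(μ,σ) then ln T ~ Normal(μ,σ), so the p-quantile of ln T is μ + z_p·σ.
ln(116) = 4.754 and ln(191) = 5.252; z_{0.18} = -0.9154, z_{0.5} = 0.
σ = (5.252 − 4.754)/(0 − (-0.9154)) = 0.545.
μ = 4.754 − (-0.9154)·0.545 = 5.252.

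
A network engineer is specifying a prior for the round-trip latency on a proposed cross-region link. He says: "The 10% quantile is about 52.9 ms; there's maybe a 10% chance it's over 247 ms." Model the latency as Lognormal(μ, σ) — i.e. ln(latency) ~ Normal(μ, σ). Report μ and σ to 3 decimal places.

If T ~ Lognormal(μ,σ) then ln T ~ Normal(μ,σ), so the p-quantile of ln T is μ + z_p·σ.
ln(52.9) = 3.968 and ln(247) = 5.509; z_{0.1} = -1.282, z_{0.9} = 1.282.
σ = (5.509 − 3.968)/(1.282 − (-1.282)) = 0.601.
μ = 3.968 − (-1.282)·0.601 = 4.739.

μ ≈ 4.739, σ ≈ 0.601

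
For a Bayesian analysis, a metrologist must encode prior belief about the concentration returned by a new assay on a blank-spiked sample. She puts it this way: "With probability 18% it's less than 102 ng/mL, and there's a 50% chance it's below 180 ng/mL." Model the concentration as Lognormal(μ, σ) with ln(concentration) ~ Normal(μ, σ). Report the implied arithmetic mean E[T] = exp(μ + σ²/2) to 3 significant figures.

If T ~ Lognormal(μ,σ) then ln T ~ Normal(μ,σ), so the p-quantile of ln T is μ + z_p·σ.
ln(102) = 4.625 and ln(180) = 5.193; z_{0.18} = -0.9154, z_{0.5} = 0.
σ = (5.193 − 4.625)/(0 − (-0.9154)) = 0.621.
μ = 4.625 − (-0.9154)·0.621 = 5.193.
E[T] = exp(μ + σ²/2) = exp(5.193 + 0.1925) = 218 ng/mL.

E[T] ≈ 218 ng/mL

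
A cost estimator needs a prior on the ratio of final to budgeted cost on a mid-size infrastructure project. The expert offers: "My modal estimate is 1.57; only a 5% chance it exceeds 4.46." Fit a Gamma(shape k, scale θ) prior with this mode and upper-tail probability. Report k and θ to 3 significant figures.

k ≈ 3.45, θ ≈ 0.641

Gamma(k,θ) with k>1 has mode (k−1)θ, so θ = 1.57/(k−1).
Need P(X < 4.46) = 0.95 with θ tied to k this way. Start at k = 2, θ = 1.57: P(X<4.46) ≈ 0.776.
Too low — raise k to concentrate. Iterating converges to k ≈ 3.45.
Then θ = 1.57/(3.45−1) ≈ 0.641.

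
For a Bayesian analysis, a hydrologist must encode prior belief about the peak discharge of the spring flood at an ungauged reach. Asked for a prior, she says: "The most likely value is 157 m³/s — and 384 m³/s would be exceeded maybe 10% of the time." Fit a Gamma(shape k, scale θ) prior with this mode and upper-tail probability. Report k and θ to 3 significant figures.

Gamma(k,θ) with k>1 has mode (k−1)θ, so θ = 157/(k−1).
Need P(X < 384) = 0.9 with θ tied to k this way. Start at k = 2, θ = 157: P(X<384) ≈ 0.701.
Too low — raise k to concentrate. Iterating converges to k ≈ 3.4.
Then θ = 157/(3.4−1) ≈ 65.4.

k ≈ 3.4, θ ≈ 65.4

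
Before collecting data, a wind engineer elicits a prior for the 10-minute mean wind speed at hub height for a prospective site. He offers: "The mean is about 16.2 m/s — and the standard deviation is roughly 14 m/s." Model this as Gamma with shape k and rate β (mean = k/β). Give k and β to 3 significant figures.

k ≈ 1.34, β ≈ 0.0827

For Gamma(k, rate β): mean = k/β, variance = k/β², so CV = 1/√k.
CV = SD/mean = 14/16.2 = 0.8642, hence k = 1/CV² = 1.34.
Then β = k/mean = 1.34/16.2 = 0.0827.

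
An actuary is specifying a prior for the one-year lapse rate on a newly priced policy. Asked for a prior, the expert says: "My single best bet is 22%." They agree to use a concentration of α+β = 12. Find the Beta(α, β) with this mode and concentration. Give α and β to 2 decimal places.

For α,β > 1 the Beta mode is (α−1)/(α+β−2). With α+β = 12, the mode is (α−1)/10.
Set (α−1)/10 = 0.22 → α = 1 + 0.22·10 = 3.20.
β = 12 − α = 8.80.

α = 3.20, β = 8.80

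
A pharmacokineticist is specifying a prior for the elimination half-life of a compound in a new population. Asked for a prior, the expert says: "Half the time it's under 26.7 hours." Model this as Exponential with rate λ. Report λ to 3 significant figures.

Exponential median = ln 2 / λ, so λ = ln 2 / 26.7 = 0.026.

λ ≈ 0.026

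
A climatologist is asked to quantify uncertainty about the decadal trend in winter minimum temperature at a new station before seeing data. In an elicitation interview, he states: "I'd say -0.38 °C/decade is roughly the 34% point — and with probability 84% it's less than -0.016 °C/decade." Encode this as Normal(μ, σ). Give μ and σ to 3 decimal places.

μ = -0.273, σ = 0.259

The p-quantile of Normal(μ,σ) is μ + z_p·σ, with z_{0.34} = -0.4125 and z_{0.84} = 0.9945.
Eliminate σ: μ = (z₂·x₁ − z₁·x₂)/(z₂ − z₁) = (0.9945·-0.38 − (-0.4125)·-0.016)/1.407 = -0.273.
Then σ = (x₂ − x₁)/(z₂ − z₁) = (-0.016 − -0.38)/1.407 = 0.259.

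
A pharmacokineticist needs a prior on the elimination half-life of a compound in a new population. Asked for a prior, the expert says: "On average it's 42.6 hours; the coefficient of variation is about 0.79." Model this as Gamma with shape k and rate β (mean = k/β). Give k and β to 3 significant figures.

For Gamma(k, rate β): mean = k/β, variance = k/β², so CV = 1/√k.
CV = 0.79, hence k = 1/CV² = 1.6.
Then β = k/mean = 1.6/42.6 = 0.0376.

k ≈ 1.6, β ≈ 0.0376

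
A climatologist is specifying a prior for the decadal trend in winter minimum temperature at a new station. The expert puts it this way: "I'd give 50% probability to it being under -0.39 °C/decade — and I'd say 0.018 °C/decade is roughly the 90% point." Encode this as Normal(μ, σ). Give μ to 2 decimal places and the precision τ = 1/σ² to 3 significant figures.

For Normal(μ,σ), the p-quantile is μ + z_p·σ. Here z_{0.5} = 0, z_{0.9} = 1.282.
So -0.39 = μ + 0σ and 0.018 = μ + 1.282σ.
Subtracting: σ = (0.018 − -0.39)/(1.282 − (0)) = 0.32.
Then μ = -0.39 − (0)·0.32 = -0.39.
Precision τ = 1/σ² = 1/0.3184² = 9.87.

μ = -0.39, τ = 9.87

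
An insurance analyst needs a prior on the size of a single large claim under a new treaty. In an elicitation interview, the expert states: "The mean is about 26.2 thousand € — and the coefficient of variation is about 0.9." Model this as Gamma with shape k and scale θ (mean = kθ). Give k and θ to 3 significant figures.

For Gamma(k, scale θ): mean = kθ, variance = kθ², so CV = 1/√k.
CV = 0.9, hence k = 1/CV² = 1.23.
Then θ = mean/k = 26.2/1.23 = 21.2.

k ≈ 1.23, θ ≈ 21.2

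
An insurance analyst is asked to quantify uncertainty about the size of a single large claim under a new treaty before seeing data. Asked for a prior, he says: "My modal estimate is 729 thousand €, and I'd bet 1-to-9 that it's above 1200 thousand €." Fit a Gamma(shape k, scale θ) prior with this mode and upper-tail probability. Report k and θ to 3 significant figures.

Gamma(k,θ) with k>1 has mode (k−1)θ, so θ = 729/(k−1).
Need P(X < 1200) = 0.9 with θ tied to k this way. Start at k = 2, θ = 729: P(X<1200) ≈ 0.490.
Too low — raise k to concentrate. Iterating converges to k ≈ 8.59.
Then θ = 729/(8.59−1) ≈ 96.

k ≈ 8.59, θ ≈ 96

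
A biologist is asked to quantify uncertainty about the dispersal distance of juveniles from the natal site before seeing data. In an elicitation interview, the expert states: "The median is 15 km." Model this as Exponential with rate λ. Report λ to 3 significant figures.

λ ≈ 0.0462

Exponential median = ln 2 / λ, so λ = ln 2 / 15.0 = 0.0462.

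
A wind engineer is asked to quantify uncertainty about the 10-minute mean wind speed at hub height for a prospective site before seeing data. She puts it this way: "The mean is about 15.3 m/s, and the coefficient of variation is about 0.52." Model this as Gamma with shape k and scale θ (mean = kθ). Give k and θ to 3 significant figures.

For Gamma(k, scale θ): mean = kθ, variance = kθ², so CV = 1/√k.
CV = 0.52, hence k = 1/CV² = 3.7.
Then θ = mean/k = 15.3/3.7 = 4.14.

k ≈ 3.7, θ ≈ 4.14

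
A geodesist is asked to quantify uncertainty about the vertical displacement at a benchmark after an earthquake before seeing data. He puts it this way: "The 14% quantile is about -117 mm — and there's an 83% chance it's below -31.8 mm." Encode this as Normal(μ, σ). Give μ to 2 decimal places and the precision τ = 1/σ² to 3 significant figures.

The p-quantile of Normal(μ,σ) is μ + z_p·σ, with z_{0.14} = -1.08 and z_{0.83} = 0.9542.
Eliminate σ: μ = (z₂·x₁ − z₁·x₂)/(z₂ − z₁) = (0.9542·-117 − (-1.08)·-31.8)/2.034 = -71.76.
Then σ = (x₂ − x₁)/(z₂ − z₁) = (-31.8 − -117)/2.034 = 41.88.
Precision τ = 1/σ² = 1/41.88² = 0.00057.

μ = -71.76, τ = 0.00057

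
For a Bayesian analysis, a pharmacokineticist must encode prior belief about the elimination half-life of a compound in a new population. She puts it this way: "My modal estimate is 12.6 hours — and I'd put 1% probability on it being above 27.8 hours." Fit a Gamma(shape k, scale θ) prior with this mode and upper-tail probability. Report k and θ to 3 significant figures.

k ≈ 8.69, θ ≈ 1.64

Gamma(k,θ) with k>1 has mode (k−1)θ, so θ = 12.6/(k−1).
Need P(X < 27.8) = 0.99 with θ tied to k this way. Start at k = 2, θ = 12.6: P(X<27.8) ≈ 0.647.
Too low — raise k to concentrate. Iterating converges to k ≈ 8.69.
Then θ = 12.6/(8.69−1) ≈ 1.64.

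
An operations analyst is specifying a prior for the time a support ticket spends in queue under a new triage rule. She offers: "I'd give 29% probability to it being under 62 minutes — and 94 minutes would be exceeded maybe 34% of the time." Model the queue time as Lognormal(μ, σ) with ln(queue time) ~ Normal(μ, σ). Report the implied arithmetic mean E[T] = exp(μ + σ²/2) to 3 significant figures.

If T ~ Lognormal(μ,σ) then ln T ~ Normal(μ,σ), so the p-quantile of ln T is μ + z_p·σ.
ln(62) = 4.127 and ln(94) = 4.543; z_{0.29} = -0.5534, z_{0.66} = 0.4125.
σ = (4.543 − 4.127)/(0.4125 − (-0.5534)) = 0.431.
μ = 4.127 − (-0.5534)·0.431 = 4.366.
E[T] = exp(μ + σ²/2) = exp(4.366 + 0.0928) = 86.3 minutes.

E[T] ≈ 86.3 minutes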